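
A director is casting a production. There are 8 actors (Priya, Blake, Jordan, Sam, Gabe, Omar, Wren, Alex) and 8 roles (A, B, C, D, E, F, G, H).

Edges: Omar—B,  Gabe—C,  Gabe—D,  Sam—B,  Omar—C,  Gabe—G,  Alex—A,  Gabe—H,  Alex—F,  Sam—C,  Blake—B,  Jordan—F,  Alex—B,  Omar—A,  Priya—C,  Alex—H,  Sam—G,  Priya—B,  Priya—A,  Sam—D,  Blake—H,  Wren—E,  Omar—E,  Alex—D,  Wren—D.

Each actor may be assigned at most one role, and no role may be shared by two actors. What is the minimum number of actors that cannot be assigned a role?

A valid assignment of size 8: Priya–B, Blake–H, Jordan–F, Sam–G, Gabe–C, Omar–E, Wren–D, Alex–A.
All 8 actors are matched, so no larger matching exists.
That matches 8 of the 8, leaving 0 unmatched; no matching can do better.

0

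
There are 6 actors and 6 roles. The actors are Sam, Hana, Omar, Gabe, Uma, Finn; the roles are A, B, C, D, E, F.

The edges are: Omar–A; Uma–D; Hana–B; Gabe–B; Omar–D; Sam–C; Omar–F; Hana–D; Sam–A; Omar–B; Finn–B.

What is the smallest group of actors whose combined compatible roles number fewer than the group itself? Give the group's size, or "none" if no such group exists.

Take S = {Gabe, Finn}. Its neighbourhood is {B}, so |N(S)| = 1 < |S| = 2.
No single vertex violates Hall's condition since each has at least one neighbour, so 2 is the minimum.

2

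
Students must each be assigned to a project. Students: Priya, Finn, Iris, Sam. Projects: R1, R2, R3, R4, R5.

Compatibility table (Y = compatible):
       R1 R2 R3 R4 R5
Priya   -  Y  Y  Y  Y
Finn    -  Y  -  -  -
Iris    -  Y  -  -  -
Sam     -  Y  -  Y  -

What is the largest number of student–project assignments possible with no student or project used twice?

3

A valid assignment of size 3: Priya-R3, Finn-R2, Sam-R4.
The set {Finn, Iris} has only 1 neighbour ({R2}), so by Hall's theorem at most 3 of the 4 students can be matched.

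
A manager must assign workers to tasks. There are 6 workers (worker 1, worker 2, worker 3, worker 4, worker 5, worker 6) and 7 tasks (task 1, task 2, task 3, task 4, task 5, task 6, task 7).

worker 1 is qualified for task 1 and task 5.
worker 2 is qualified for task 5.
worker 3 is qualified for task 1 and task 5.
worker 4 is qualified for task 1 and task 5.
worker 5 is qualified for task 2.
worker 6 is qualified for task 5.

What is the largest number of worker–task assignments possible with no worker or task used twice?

For example, pair worker 1→task 1, worker 2→task 5, worker 5→task 2.
The set {worker 1, worker 2, worker 3, worker 4, worker 6} has only 2 neighbours ({task 1, task 5}), so by Hall's theorem at most 3 of the 6 workers can be matched.

3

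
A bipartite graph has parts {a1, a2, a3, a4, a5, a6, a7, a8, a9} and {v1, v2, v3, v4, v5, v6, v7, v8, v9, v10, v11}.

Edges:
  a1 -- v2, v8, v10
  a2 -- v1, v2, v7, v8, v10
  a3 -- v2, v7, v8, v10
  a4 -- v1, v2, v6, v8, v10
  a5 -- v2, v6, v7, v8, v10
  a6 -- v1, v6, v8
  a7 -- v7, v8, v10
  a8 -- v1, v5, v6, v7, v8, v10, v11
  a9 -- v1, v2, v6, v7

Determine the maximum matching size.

7

For example, pair a1-v8, a2-v1, a3-v7, a4-v2, a5-v10, a6-v6, a8-v11.
The set {a1, a2, a3, a4, a5, a6, a7, a9} has only 6 neighbours ({v1, v10, v2, v6, v7, v8}), so by Hall's theorem at most 7 of the 9 left vertices can be matched.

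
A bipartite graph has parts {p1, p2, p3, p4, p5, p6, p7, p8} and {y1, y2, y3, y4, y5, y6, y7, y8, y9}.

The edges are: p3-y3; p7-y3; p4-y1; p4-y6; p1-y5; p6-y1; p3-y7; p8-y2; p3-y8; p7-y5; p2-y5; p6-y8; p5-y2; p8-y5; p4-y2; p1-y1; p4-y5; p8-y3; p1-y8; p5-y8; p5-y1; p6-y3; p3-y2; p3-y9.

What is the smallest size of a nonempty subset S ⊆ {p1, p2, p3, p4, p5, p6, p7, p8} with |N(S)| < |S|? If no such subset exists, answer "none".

6

Take S = {p1, p2, p5, p6, p7, p8}. Its neighbourhood is {y1, y2, y3, y5, y8}, so |N(S)| = 5 < |S| = 6.
Every subset of size less than 6 has at least as many neighbours as members, so 6 is the minimum.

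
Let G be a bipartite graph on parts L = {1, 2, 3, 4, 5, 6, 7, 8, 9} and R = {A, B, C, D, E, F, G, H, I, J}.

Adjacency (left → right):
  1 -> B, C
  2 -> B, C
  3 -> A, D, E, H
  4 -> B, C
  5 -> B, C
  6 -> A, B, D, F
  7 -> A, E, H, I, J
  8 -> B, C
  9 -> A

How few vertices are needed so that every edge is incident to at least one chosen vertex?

6

The 6 edges 1–C, 2–B, 3–E, 6–F, 7–J, 9–A form a matching, so any vertex cover needs at least 6 vertices (one per matched edge).
Conversely {3, 6, 7, 9, B, C} meets every edge and has exactly 6 vertices, so 6 is optimal.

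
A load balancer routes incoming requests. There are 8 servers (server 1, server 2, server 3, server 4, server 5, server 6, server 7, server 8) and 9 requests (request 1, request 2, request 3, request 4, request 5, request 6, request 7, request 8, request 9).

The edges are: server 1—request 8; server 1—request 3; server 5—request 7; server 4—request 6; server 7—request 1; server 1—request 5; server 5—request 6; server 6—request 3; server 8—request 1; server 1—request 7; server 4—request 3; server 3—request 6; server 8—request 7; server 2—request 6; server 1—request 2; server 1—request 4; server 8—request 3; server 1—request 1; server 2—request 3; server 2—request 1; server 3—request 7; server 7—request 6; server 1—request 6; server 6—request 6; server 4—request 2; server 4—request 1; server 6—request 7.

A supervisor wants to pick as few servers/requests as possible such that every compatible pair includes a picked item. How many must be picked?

6

A maximum matching has 6 edges (e.g. server 1–request 4, server 2–request 1, server 3–request 6, server 4–request 2, server 5–request 7, server 6–request 3).
By König's theorem the minimum vertex cover has the same size. One such cover is {server 1, server 4, request 1, request 3, request 6, request 7}.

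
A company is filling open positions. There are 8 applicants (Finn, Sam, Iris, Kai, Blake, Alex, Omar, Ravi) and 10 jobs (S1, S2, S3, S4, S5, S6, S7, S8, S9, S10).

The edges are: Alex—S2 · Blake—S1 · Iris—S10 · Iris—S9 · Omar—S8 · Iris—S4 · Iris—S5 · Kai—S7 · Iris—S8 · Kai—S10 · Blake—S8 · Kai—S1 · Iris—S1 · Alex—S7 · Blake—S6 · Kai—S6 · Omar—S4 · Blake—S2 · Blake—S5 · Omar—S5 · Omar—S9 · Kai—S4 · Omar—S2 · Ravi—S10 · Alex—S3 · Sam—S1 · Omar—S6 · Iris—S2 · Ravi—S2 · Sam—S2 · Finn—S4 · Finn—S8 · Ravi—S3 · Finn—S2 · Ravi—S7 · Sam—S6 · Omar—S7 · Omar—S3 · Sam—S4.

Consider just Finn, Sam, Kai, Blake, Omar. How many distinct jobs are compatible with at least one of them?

The union of neighbours of {Finn, Sam, Kai, Blake, Omar} is {S1, S2, S3, S4, S5, S6, S7, S8, S9, S10}, which has 10 elements.
Since |N(S)| = 10 ≥ |S| = 5, Hall's condition holds for this subset.

10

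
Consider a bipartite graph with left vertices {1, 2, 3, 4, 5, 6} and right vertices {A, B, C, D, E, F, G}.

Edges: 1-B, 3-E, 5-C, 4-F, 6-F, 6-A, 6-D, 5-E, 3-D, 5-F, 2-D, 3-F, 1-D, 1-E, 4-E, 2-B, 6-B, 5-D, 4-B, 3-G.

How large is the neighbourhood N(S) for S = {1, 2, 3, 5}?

6

The union of neighbours of {1, 2, 3, 5} is {B, C, D, E, F, G}, which has 6 elements.
Since |N(S)| = 6 ≥ |S| = 4, Hall's condition holds for this subset.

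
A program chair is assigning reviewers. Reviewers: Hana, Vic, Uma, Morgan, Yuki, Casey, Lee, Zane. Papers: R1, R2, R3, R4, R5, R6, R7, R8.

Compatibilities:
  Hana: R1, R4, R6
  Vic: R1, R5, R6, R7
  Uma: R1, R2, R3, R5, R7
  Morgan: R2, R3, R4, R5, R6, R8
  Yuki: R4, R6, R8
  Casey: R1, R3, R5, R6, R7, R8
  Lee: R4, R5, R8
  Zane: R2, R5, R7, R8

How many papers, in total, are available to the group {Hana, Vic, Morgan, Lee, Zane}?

8

The union of neighbours of {Hana, Vic, Morgan, Lee, Zane} is {R1, R2, R3, R4, R5, R6, R7, R8}, which has 8 elements.
Since |N(S)| = 8 ≥ |S| = 5, Hall's condition holds for this subset.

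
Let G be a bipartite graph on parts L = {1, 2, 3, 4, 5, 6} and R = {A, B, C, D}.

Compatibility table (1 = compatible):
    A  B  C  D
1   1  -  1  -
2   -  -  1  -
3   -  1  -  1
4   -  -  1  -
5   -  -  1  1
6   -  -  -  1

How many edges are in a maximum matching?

4

For example, pair 1→A, 2→C, 3→B, 5→D.
The set {2, 4, 5, 6} has only 2 neighbours ({C, D}), so by Hall's theorem at most 4 of the 6 left vertices can be matched.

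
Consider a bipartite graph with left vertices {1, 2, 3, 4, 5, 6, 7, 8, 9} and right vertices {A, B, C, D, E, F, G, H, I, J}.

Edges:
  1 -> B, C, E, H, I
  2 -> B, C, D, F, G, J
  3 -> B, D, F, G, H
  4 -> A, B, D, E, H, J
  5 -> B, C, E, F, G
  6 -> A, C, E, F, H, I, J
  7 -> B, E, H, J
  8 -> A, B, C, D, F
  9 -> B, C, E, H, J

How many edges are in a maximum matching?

9

One maximum matching: 1–E, 2–C, 3–F, 4–D, 5–G, 6–A, 7–H, 8–B, 9–J.
This saturates every left vertex, so 9 is the maximum.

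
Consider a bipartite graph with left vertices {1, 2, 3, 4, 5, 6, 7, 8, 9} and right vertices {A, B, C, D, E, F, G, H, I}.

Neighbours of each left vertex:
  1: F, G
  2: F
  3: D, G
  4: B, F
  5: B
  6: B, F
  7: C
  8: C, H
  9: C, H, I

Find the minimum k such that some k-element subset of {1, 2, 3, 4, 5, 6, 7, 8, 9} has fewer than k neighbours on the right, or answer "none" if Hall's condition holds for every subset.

3

Take S = {2, 4, 5}. Its neighbourhood is {B, F}, so |N(S)| = 2 < |S| = 3.
Every subset of size less than 3 has at least as many neighbours as members, so 3 is the minimum.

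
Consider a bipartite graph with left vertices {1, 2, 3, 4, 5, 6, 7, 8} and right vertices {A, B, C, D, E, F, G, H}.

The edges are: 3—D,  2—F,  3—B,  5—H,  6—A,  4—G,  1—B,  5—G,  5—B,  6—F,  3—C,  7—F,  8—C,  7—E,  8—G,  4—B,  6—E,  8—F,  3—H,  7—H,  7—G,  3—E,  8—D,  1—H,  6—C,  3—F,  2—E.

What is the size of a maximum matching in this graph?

One maximum matching: 1→H, 2→F, 3→D, 4→G, 5→B, 6→A, 7→E, 8→C.
This saturates every left vertex, so 8 is the maximum.

8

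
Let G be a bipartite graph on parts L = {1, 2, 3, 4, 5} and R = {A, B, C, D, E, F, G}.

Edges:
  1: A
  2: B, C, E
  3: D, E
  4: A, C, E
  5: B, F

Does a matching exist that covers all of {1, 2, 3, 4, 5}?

For example, pair 1–A, 2–E, 3–D, 4–C, 5–B.
Every left vertex is matched, so this matching saturates all of them.

Yes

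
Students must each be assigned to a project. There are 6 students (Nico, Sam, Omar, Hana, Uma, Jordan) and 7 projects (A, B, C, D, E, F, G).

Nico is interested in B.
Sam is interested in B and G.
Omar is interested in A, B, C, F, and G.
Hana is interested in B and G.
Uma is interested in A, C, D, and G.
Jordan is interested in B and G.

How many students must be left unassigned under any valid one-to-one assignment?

For example, pair Nico-B, Sam-G, Omar-A, Uma-C.
The set {Nico, Sam, Hana, Jordan} has only 2 neighbours ({B, G}), so by Hall's theorem at most 4 of the 6 students can be matched.
That matches 4 of the 6, leaving 2 unmatched; no matching can do better.

2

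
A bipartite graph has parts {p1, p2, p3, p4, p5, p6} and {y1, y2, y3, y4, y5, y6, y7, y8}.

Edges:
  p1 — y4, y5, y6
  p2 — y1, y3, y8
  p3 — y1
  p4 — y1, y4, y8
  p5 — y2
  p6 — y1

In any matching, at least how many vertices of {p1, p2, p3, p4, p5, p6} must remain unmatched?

One maximum matching: p1→y5, p2→y3, p3→y1, p4→y4, p5→y2.
The set {p3, p6} has only 1 neighbour ({y1}), so by Hall's theorem at most 5 of the 6 left vertices can be matched.
That matches 5 of the 6, leaving 1 unmatched; no matching can do better.

1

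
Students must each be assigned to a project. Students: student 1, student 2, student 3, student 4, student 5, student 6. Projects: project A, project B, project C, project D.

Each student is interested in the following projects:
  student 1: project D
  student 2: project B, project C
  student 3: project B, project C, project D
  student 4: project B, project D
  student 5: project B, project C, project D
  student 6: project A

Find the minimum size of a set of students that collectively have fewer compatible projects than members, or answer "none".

4

Take S = {student 1, student 2, student 3, student 4}. Its neighbourhood is {project B, project C, project D}, so |N(S)| = 3 < |S| = 4.
Every subset of size less than 4 has at least as many neighbours as members, so 4 is the minimum.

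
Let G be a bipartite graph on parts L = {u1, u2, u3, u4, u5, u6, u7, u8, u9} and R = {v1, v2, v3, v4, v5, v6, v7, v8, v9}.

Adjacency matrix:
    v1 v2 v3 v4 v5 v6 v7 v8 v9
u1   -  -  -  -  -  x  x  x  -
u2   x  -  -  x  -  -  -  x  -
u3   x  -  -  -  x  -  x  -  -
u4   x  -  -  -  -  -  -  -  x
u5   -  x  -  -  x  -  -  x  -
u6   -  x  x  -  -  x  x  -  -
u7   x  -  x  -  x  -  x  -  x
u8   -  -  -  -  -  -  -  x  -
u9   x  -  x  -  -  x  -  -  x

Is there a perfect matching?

A valid assignment of size 9: u1–v7, u2–v4, u3–v1, u4–v9, u5–v5, u6–v2, u7–v3, u8–v8, u9–v6.
All 9 left vertices are covered.

Yes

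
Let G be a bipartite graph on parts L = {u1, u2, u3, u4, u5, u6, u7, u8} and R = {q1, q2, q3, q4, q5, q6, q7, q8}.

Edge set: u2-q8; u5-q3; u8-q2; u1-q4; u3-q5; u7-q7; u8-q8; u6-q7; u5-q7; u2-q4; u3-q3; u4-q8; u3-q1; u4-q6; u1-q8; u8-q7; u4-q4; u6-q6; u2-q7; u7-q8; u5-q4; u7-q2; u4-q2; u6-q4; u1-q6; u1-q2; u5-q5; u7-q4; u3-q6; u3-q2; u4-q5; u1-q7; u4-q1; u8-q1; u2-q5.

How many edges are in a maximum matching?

8

For example, pair u1-q6, u2-q5, u3-q3, u4-q1, u5-q4, u6-q7, u7-q2, u8-q8.
This saturates every left vertex, so 8 is the maximum.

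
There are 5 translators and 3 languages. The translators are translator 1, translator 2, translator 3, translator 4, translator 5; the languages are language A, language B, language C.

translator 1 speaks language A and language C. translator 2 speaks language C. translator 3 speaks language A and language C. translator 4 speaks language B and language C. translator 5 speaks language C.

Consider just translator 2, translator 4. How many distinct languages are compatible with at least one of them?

2

The union of neighbours of {translator 2, translator 4} is {language B, language C}, which has 2 elements.
Since |N(S)| = 2 ≥ |S| = 2, Hall's condition holds for this subset.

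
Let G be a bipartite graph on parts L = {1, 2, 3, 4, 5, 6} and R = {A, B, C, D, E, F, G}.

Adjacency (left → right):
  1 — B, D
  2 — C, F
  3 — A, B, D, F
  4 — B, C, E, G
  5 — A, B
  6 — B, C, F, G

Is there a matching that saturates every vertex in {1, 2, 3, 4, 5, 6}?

Yes

For example, pair 1–D, 2–C, 3–F, 4–E, 5–A, 6–B.
Every left vertex is matched, so this matching saturates all of them.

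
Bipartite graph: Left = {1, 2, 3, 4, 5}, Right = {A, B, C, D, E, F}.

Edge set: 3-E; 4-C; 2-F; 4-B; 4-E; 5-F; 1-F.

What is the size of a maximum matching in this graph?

For example, pair 1-F, 3-E, 4-B.
The set {1, 2, 5} has only 1 neighbour ({F}), so by Hall's theorem at most 3 of the 5 left vertices can be matched.

3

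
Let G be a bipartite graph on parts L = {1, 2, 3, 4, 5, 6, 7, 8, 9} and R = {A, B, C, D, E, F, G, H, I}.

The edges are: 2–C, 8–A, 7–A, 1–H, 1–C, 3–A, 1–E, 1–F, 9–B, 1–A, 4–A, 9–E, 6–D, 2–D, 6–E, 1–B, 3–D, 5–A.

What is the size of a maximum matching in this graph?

6

A valid assignment of size 6: 1-H, 2-C, 3-D, 4-A, 6-E, 9-B.
The set {4, 5, 7, 8} has only 1 neighbour ({A}), so by Hall's theorem at most 6 of the 9 left vertices can be matched.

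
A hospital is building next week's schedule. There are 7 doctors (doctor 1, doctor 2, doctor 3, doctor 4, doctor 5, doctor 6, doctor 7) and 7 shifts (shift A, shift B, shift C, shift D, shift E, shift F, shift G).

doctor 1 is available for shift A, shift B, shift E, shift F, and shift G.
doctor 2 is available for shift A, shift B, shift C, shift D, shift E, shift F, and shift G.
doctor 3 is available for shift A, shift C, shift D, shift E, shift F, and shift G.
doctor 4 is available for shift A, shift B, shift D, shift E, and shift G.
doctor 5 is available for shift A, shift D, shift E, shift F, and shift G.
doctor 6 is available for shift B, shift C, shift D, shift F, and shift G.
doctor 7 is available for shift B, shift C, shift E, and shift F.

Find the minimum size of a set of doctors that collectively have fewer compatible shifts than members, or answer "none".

none

A matching saturating every doctor exists, for instance doctor 1→shift B, doctor 2→shift F, doctor 3→shift C, doctor 4→shift D, doctor 5→shift A, doctor 6→shift G, doctor 7→shift E.
By Hall's marriage theorem, this means |N(S)| ≥ |S| for every subset S, so no violating subset exists.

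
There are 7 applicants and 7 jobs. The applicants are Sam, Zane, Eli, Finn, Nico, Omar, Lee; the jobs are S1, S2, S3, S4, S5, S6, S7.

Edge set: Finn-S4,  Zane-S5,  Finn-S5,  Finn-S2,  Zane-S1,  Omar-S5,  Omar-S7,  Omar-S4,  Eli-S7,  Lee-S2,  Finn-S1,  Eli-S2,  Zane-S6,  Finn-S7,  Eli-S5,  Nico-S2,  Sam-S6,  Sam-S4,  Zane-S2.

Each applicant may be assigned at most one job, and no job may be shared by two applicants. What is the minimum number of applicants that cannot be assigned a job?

For example, pair Sam–S6, Zane–S1, Eli–S5, Finn–S7, Nico–S2, Omar–S4.
The set {Nico, Lee} has only 1 neighbour ({S2}), so by Hall's theorem at most 6 of the 7 applicants can be matched.
That matches 6 of the 7, leaving 1 unmatched; no matching can do better.

1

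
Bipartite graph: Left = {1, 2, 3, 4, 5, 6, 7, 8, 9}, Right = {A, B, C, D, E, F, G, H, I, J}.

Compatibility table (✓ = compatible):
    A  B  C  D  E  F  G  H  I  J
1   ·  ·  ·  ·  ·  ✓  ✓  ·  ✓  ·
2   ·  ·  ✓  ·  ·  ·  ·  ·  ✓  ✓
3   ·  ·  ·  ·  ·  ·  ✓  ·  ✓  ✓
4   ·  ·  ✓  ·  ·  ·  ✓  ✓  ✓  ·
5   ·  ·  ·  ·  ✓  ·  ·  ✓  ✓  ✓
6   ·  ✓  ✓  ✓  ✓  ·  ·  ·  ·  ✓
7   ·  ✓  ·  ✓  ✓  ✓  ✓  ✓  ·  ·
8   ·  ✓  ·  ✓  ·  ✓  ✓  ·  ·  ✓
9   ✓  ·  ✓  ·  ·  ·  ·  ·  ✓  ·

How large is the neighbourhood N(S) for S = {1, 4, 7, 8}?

9

The union of neighbours of {1, 4, 7, 8} is {B, C, D, E, F, G, H, I, J}, which has 9 elements.
Since |N(S)| = 9 ≥ |S| = 4, Hall's condition holds for this subset.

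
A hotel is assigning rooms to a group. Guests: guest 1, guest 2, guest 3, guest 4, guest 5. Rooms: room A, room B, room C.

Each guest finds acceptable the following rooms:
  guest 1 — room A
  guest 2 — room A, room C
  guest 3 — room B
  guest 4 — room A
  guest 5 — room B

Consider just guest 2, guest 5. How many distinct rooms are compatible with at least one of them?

The union of neighbours of {guest 2, guest 5} is {room A, room B, room C}, which has 3 elements.
Since |N(S)| = 3 ≥ |S| = 2, Hall's condition holds for this subset.

3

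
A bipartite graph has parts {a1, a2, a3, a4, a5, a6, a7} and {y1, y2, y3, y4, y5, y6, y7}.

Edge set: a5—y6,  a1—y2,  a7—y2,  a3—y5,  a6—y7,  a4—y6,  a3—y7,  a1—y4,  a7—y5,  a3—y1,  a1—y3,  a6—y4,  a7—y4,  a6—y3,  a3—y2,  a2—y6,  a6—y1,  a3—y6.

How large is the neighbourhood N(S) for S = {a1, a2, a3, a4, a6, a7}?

The union of neighbours of {a1, a2, a3, a4, a6, a7} is {y1, y2, y3, y4, y5, y6, y7}, which has 7 elements.
Since |N(S)| = 7 ≥ |S| = 6, Hall's condition holds for this subset.

7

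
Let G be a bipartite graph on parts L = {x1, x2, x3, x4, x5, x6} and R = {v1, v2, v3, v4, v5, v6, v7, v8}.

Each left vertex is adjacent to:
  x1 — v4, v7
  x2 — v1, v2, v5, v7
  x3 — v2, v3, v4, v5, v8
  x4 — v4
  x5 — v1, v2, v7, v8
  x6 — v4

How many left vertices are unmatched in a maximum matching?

1

One maximum matching: x1→v7, x2→v1, x3→v3, x4→v4, x5→v2.
The set {x4, x6} has only 1 neighbour ({v4}), so by Hall's theorem at most 5 of the 6 left vertices can be matched.
That matches 5 of the 6, leaving 1 unmatched; no matching can do better.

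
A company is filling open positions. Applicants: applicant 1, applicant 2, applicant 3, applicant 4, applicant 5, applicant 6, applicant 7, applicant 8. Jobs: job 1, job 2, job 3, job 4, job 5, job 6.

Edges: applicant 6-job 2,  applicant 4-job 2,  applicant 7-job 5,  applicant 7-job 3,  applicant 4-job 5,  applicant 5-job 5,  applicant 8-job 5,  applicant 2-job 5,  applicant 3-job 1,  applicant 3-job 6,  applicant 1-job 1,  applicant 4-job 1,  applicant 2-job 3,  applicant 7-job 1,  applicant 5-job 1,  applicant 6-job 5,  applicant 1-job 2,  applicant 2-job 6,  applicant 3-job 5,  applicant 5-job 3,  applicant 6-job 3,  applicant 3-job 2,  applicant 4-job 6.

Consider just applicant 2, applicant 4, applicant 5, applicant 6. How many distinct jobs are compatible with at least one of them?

The union of neighbours of {applicant 2, applicant 4, applicant 5, applicant 6} is {job 1, job 2, job 3, job 5, job 6}, which has 5 elements.
Since |N(S)| = 5 ≥ |S| = 4, Hall's condition holds for this subset.

5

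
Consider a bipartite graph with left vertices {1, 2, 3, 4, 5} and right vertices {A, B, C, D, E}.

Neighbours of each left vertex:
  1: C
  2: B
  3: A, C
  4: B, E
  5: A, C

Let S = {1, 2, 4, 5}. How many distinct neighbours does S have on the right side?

The union of neighbours of {1, 2, 4, 5} is {A, B, C, E}, which has 4 elements.
Since |N(S)| = 4 ≥ |S| = 4, Hall's condition holds for this subset.

4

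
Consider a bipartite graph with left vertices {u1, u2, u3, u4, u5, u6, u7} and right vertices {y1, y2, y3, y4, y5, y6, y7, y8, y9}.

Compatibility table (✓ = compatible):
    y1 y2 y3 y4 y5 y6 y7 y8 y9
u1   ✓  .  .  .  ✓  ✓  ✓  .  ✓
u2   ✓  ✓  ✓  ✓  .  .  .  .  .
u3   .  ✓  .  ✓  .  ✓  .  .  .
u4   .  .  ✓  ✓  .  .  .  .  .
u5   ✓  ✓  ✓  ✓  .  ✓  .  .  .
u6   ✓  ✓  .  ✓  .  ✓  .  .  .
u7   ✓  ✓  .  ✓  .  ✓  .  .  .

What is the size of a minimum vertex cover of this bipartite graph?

A maximum matching has 6 edges (e.g. u1–y7, u2–y3, u3–y2, u4–y4, u5–y6, u6–y1).
By König's theorem the minimum vertex cover has the same size. One such cover is {u1, y1, y2, y3, y4, y6}.

6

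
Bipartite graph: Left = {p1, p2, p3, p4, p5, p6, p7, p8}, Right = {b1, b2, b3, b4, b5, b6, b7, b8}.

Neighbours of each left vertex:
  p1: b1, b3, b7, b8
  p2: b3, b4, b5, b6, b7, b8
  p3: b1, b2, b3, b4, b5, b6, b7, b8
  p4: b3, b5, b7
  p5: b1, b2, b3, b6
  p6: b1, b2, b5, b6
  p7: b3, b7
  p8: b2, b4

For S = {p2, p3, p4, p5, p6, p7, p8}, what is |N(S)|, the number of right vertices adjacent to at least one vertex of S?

8

The union of neighbours of {p2, p3, p4, p5, p6, p7, p8} is {b1, b2, b3, b4, b5, b6, b7, b8}, which has 8 elements.
Since |N(S)| = 8 ≥ |S| = 7, Hall's condition holds for this subset.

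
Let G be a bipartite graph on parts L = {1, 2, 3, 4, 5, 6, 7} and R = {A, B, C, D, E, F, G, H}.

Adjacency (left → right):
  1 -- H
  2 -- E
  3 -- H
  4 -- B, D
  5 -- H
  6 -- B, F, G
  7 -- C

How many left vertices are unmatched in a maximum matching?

A valid assignment of size 5: 1→H, 2→E, 4→D, 6→B, 7→C.
The set {1, 3, 5} has only 1 neighbour ({H}), so by Hall's theorem at most 5 of the 7 left vertices can be matched.
That matches 5 of the 7, leaving 2 unmatched; no matching can do better.

2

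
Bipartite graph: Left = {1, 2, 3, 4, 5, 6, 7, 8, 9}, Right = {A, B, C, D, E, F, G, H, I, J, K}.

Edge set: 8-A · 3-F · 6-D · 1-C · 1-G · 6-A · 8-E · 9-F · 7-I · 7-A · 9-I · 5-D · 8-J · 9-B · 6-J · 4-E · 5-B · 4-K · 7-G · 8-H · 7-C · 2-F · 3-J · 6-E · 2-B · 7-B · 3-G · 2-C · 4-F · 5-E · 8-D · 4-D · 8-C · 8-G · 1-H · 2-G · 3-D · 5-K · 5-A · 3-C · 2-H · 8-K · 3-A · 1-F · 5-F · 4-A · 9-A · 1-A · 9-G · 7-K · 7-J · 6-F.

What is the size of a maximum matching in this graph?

For example, pair 1→H, 2→B, 3→D, 4→E, 5→K, 6→F, 7→J, 8→A, 9→G.
All 9 left vertices are matched, so no larger matching exists.

9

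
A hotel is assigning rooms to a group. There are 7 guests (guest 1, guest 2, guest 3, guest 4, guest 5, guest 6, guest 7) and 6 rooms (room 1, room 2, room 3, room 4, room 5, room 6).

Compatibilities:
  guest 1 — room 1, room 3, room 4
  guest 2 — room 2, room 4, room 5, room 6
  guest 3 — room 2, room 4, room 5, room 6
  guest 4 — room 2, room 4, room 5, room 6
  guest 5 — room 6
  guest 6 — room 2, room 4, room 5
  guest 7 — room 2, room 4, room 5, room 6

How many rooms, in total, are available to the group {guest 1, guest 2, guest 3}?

The union of neighbours of {guest 1, guest 2, guest 3} is {room 1, room 2, room 3, room 4, room 5, room 6}, which has 6 elements.
Since |N(S)| = 6 ≥ |S| = 3, Hall's condition holds for this subset.

6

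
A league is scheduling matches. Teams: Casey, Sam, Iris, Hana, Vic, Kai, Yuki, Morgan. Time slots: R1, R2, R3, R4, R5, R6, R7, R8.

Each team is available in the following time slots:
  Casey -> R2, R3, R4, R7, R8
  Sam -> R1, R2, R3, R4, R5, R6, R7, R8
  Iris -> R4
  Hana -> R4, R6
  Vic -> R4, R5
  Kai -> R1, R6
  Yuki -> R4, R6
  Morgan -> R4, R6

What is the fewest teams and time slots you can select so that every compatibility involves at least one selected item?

A maximum matching has 6 edges (e.g. Casey–R2, Sam–R3, Iris–R4, Hana–R6, Vic–R5, Kai–R1).
By König's theorem the minimum vertex cover has the same size. One such cover is {Casey, Sam, Vic, Kai, R4, R6}.

6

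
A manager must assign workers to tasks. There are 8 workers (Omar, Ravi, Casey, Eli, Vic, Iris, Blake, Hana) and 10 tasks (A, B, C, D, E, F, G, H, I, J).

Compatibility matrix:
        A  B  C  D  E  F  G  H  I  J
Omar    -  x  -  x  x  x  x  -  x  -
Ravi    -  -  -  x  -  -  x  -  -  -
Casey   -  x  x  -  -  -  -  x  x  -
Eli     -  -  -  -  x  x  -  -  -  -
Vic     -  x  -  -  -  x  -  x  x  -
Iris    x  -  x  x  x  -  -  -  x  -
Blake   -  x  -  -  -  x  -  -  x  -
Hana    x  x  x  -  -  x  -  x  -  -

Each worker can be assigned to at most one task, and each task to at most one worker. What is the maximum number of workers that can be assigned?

One maximum matching: Omar→G, Ravi→D, Casey→C, Eli→F, Vic→B, Iris→E, Blake→I, Hana→A.
This saturates every worker, so 8 is the maximum.

8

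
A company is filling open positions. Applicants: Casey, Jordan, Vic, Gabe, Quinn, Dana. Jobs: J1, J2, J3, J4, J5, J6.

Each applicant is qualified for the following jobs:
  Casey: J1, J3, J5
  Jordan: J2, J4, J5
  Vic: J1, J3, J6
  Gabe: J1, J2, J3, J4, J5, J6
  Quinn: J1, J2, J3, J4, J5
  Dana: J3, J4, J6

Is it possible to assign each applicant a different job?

One maximum matching: Casey-J5, Jordan-J2, Vic-J6, Gabe-J4, Quinn-J1, Dana-J3.
Every applicant is matched, so this is a perfect matching.

Yes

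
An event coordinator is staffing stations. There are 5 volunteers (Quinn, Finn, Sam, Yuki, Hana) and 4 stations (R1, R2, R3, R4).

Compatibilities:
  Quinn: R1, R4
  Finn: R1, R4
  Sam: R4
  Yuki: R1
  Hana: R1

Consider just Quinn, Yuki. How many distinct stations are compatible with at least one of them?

2

The union of neighbours of {Quinn, Yuki} is {R1, R4}, which has 2 elements.
Since |N(S)| = 2 ≥ |S| = 2, Hall's condition holds for this subset.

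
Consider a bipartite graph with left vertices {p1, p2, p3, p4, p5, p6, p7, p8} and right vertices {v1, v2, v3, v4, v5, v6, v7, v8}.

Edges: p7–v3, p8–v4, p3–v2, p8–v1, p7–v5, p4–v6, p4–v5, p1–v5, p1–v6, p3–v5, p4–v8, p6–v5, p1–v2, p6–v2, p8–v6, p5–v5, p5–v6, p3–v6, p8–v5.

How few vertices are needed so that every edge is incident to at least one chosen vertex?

The 6 edges p1–v2, p3–v5, p4–v8, p5–v6, p7–v3, p8–v1 form a matching, so any vertex cover needs at least 6 vertices (one per matched edge).
Conversely {p4, p7, p8, v2, v5, v6} meets every edge and has exactly 6 vertices, so 6 is optimal.

6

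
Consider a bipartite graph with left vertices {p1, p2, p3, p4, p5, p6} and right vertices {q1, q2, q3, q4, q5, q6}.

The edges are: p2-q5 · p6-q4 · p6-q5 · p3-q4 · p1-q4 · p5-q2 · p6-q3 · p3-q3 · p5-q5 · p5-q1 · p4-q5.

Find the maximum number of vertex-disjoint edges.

4

One maximum matching: p1-q4, p2-q5, p3-q3, p5-q2.
The set {p1, p2, p3, p4, p6} has only 3 neighbours ({q3, q4, q5}), so by Hall's theorem at most 4 of the 6 left vertices can be matched.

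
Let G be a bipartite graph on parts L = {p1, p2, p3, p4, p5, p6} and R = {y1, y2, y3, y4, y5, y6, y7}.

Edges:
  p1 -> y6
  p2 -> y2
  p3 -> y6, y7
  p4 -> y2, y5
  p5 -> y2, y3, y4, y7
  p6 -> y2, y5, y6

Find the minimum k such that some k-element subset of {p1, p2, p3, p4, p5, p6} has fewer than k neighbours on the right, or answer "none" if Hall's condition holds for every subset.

4

Take S = {p1, p2, p4, p6}. Its neighbourhood is {y2, y5, y6}, so |N(S)| = 3 < |S| = 4.
Every subset of size less than 4 has at least as many neighbours as members, so 4 is the minimum.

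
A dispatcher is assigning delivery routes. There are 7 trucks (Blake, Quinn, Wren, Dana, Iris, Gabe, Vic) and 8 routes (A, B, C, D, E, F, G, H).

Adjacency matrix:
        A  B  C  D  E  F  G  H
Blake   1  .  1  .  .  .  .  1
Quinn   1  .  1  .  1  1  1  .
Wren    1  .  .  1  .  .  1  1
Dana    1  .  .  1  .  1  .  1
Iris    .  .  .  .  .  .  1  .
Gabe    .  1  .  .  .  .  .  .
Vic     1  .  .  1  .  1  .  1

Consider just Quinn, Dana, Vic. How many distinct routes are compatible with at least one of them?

The union of neighbours of {Quinn, Dana, Vic} is {A, C, D, E, F, G, H}, which has 7 elements.
Since |N(S)| = 7 ≥ |S| = 3, Hall's condition holds for this subset.

7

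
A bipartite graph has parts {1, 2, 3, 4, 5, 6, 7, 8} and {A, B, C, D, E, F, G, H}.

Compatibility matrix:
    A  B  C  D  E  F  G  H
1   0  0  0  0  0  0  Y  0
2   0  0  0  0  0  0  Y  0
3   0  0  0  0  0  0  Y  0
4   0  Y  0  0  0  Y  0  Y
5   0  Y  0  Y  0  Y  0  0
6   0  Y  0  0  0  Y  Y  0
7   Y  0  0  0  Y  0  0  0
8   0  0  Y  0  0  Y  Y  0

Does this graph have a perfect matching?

No

The set {1, 2, 3} has only 1 neighbour ({G}), so by Hall's theorem at most 6 of the 8 left vertices can be matched.
Hence no matching covers every left vertex.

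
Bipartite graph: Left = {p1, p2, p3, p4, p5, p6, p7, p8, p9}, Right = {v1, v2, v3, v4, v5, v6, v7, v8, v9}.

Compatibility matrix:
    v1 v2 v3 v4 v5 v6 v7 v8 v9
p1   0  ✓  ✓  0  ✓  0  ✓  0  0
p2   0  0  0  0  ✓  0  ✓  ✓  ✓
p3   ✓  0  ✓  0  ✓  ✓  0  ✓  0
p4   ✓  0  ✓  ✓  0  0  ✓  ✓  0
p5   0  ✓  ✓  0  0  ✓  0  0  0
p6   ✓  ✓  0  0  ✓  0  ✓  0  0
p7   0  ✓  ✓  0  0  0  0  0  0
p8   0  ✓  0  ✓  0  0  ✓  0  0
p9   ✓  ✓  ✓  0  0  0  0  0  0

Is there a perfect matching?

Yes

One maximum matching: p1→v5, p2→v9, p3→v8, p4→v4, p5→v6, p6→v1, p7→v3, p8→v7, p9→v2.
All 9 left vertices are covered.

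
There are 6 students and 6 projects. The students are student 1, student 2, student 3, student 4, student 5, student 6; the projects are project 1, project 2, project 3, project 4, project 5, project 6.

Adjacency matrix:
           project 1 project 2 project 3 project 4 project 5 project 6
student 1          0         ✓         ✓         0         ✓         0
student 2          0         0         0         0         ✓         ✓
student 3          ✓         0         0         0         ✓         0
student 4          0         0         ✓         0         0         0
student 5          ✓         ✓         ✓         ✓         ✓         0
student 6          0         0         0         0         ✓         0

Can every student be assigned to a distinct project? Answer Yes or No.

One maximum matching: student 1–project 2, student 2–project 6, student 3–project 1, student 4–project 3, student 5–project 4, student 6–project 5.
Every student is matched, so this is a perfect matching.

Yes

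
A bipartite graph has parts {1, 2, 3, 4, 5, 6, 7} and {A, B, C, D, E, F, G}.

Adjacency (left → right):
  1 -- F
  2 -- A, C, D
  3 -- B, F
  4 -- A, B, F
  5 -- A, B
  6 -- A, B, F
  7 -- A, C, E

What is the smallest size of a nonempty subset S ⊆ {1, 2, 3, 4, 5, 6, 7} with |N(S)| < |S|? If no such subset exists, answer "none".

4

Take S = {1, 3, 4, 5}. Its neighbourhood is {A, B, F}, so |N(S)| = 3 < |S| = 4.
Every subset of size less than 4 has at least as many neighbours as members, so 4 is the minimum.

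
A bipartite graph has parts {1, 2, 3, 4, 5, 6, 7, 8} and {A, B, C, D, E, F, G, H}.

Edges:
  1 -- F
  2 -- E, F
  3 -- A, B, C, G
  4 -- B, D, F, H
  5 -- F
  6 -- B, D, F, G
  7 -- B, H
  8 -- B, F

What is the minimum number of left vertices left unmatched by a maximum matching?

For example, pair 1–F, 2–E, 3–C, 4–D, 6–G, 7–H, 8–B.
The set {1, 5} has only 1 neighbour ({F}), so by Hall's theorem at most 7 of the 8 left vertices can be matched.
That matches 7 of the 8, leaving 1 unmatched; no matching can do better.

1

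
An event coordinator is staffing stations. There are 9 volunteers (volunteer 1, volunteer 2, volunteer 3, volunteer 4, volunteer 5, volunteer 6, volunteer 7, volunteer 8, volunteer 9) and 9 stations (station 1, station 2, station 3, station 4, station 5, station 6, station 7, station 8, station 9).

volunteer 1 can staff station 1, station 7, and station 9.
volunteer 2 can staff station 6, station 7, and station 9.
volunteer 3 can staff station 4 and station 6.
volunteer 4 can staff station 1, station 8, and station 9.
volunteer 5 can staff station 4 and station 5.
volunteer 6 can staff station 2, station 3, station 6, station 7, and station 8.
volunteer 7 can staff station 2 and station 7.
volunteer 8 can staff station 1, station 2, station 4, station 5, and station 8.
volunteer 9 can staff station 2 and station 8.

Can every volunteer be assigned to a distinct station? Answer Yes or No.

A valid assignment of size 9: volunteer 1–station 9, volunteer 2–station 6, volunteer 3–station 4, volunteer 4–station 1, volunteer 5–station 5, volunteer 6–station 3, volunteer 7–station 7, volunteer 8–station 8, volunteer 9–station 2.
Every volunteer is matched, so this is a perfect matching.

Yes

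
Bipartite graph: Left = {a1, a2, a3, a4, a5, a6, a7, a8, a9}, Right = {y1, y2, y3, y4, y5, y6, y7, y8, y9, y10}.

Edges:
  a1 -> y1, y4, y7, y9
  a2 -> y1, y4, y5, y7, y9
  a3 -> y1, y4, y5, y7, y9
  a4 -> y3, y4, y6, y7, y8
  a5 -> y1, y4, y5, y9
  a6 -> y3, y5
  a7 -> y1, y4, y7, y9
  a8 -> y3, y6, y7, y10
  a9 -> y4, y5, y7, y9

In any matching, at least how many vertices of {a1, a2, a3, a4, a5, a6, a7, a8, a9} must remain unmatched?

A valid assignment of size 8: a1–y4, a2–y9, a3–y1, a4–y6, a5–y5, a6–y3, a7–y7, a8–y10.
The set {a1, a2, a3, a5, a7, a9} has only 5 neighbours ({y1, y4, y5, y7, y9}), so by Hall's theorem at most 8 of the 9 left vertices can be matched.
That matches 8 of the 9, leaving 1 unmatched; no matching can do better.

1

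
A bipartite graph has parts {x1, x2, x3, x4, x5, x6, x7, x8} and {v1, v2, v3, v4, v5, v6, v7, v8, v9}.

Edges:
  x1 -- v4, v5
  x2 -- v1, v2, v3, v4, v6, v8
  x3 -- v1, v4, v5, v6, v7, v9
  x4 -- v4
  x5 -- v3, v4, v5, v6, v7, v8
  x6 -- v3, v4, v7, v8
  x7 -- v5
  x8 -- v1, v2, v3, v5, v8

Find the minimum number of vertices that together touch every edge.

7

{x2, x3, x5, x6, x8, v4, v5} is a vertex cover of size 7: every edge has an endpoint in this set.
No smaller cover exists because x1–v5, x2–v2, x3–v6, x4–v4, x5–v8, x6–v7, x8–v3 is a matching of size 7, and a cover must include an endpoint of each of these disjoint edges (König's theorem).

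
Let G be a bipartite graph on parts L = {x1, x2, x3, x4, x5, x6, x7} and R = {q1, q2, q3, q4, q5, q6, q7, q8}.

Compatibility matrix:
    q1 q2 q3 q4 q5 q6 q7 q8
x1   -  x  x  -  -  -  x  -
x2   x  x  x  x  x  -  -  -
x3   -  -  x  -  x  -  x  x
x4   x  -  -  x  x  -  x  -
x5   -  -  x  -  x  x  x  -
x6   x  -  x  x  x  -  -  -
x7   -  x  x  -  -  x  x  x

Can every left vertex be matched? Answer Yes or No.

Yes

One maximum matching: x1-q2, x2-q1, x3-q8, x4-q4, x5-q7, x6-q5, x7-q6.
Every left vertex is matched, so this matching saturates all of them.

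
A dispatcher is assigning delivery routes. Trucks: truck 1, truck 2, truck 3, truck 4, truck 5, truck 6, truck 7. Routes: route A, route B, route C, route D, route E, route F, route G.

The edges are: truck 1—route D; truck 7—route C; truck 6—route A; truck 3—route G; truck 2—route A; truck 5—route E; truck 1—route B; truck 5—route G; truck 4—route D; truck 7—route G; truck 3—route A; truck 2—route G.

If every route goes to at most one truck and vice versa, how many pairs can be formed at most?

A valid assignment of size 6: truck 1-route B, truck 2-route A, truck 3-route G, truck 4-route D, truck 5-route E, truck 7-route C.
The set {truck 2, truck 3, truck 6} has only 2 neighbours ({route A, route G}), so by Hall's theorem at most 6 of the 7 trucks can be matched.

6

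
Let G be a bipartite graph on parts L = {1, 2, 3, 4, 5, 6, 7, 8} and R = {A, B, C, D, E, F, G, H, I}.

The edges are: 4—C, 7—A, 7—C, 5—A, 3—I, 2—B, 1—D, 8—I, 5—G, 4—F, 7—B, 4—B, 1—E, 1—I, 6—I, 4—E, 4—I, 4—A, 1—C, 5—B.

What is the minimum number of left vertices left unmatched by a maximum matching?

One maximum matching: 1→E, 2→B, 3→I, 4→A, 5→G, 7→C.
The set {3, 6, 8} has only 1 neighbour ({I}), so by Hall's theorem at most 6 of the 8 left vertices can be matched.
That matches 6 of the 8, leaving 2 unmatched; no matching can do better.

2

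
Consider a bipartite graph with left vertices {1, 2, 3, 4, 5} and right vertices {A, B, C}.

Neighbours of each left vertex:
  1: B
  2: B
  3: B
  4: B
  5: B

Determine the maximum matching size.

One maximum matching: 1-B.
The set {1, 2, 3, 4, 5} has only 1 neighbour ({B}), so by Hall's theorem at most 1 of the 5 left vertices can be matched.

1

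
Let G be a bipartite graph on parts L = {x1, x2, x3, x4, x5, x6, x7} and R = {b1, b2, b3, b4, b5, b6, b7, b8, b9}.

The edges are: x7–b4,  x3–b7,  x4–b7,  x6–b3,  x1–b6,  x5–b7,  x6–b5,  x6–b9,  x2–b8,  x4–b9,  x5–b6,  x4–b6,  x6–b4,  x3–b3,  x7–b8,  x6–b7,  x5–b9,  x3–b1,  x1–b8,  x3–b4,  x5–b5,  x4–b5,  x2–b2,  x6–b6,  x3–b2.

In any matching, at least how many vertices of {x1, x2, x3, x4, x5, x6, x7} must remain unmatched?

For example, pair x1-b6, x2-b2, x3-b1, x4-b5, x5-b7, x6-b4, x7-b8.
All 7 left vertices are matched, so no larger matching exists.
That matches 7 of the 7, leaving 0 unmatched; no matching can do better.

0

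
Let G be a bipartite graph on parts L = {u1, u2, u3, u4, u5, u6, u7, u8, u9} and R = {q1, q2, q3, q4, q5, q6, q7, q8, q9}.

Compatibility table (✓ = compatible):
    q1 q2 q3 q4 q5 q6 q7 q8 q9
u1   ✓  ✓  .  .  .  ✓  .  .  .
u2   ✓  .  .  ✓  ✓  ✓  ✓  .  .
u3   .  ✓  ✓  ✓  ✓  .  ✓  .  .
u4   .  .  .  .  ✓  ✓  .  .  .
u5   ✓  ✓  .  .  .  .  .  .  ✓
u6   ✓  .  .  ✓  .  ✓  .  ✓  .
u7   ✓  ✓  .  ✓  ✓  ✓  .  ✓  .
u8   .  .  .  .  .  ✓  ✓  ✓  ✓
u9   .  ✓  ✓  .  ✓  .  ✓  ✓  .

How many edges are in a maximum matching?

A valid assignment of size 9: u1-q1, u2-q6, u3-q3, u4-q5, u5-q2, u6-q8, u7-q4, u8-q9, u9-q7.
All 9 left vertices are matched, so no larger matching exists.

9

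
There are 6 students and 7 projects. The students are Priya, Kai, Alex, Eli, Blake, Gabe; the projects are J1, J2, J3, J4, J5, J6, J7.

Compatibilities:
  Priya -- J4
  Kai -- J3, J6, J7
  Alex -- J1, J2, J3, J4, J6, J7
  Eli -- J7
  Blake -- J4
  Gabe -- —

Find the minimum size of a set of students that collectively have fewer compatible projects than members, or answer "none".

1

Take S = {Gabe}. Its neighbourhood is {}, so |N(S)| = 0 < |S| = 1.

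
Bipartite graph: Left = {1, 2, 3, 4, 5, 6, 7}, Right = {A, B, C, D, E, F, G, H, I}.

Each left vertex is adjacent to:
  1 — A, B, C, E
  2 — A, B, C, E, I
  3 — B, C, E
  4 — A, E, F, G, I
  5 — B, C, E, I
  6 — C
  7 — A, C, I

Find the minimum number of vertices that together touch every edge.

{4, A, B, C, E, I} is a vertex cover of size 6: every edge has an endpoint in this set.
No smaller cover exists because 1–B, 2–A, 3–E, 4–G, 5–I, 6–C is a matching of size 6, and a cover must include an endpoint of each of these disjoint edges (König's theorem).

6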